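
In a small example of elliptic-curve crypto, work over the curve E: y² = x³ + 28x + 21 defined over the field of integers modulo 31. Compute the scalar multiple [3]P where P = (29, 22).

Repeated addition: build up to 3P.
2P: tangent at (29, 22): λ = (3·29² + 28)/(2·22) ≡ 9/13. 13⁻¹ ≡ 12 (mod 31), so λ ≡ 9·12 ≡ 15.
  x = λ² - 29 - 29 = 225 - 58 ≡ 12; y = λ·(29 - 12) - 22 ≡ 16. → (12, 16)
3P: (12, 16) + (29, 22). λ = (22 - 16)/(29 - 12) ≡ 6/17 mod 31. 17⁻¹ ≡ 11 (mod 31) since 17·11 = 187 ≡ 1, so λ ≡ 4.
  x = λ² - 12 - 29 = 16 - 41 ≡ 6; y = λ·(12 - 6) - 16 ≡ 8. → (6, 8)

(6, 8)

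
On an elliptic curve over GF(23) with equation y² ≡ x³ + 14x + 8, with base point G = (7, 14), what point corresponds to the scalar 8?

Repeated addition: build up to 8G.
2G: tangent at (7, 14): λ = (3·7² + 14)/(2·14) ≡ 0/5. 5⁻¹ ≡ 14 (mod 23), so λ ≡ 0·14 ≡ 0.
  x = λ² - 7 - 7 = 0 - 14 ≡ 9; y = λ·(7 - 9) - 14 ≡ 9. → (9, 9)
3G: (9, 9) + (7, 14). λ = (14 - 9)/(7 - 9) ≡ 5/21 mod 23. 21⁻¹ ≡ 11 (mod 23) since 21·11 = 231 ≡ 1, so λ ≡ 9.
  x = λ² - 9 - 7 = 81 - 16 ≡ 19; y = λ·(9 - 19) - 9 ≡ 16. → (19, 16)
4G: (19, 16) + (7, 14). λ = (14 - 16)/(7 - 19) ≡ 21/11 mod 23. 11⁻¹ ≡ 21 (mod 23) since 11·21 = 231 ≡ 1, so λ ≡ 4.
  x = λ² - 19 - 7 = 16 - 26 ≡ 13; y = λ·(19 - 13) - 16 ≡ 8. → (13, 8)
5G: (13, 8) + (7, 14). λ = (14 - 8)/(7 - 13) ≡ 6/17 mod 23. 17⁻¹ ≡ 19 (mod 23) since 17·19 = 323 ≡ 1, so λ ≡ 22.
  x = λ² - 13 - 7 = 484 - 20 ≡ 4; y = λ·(13 - 4) - 8 ≡ 6. → (4, 6)
6G: (4, 6) + (7, 14). λ = (14 - 6)/(7 - 4) ≡ 8/3 mod 23. 3⁻¹ ≡ 8 (mod 23) since 3·8 = 24 ≡ 1, so λ ≡ 18.
  x = λ² - 4 - 7 = 324 - 11 ≡ 14; y = λ·(4 - 14) - 6 ≡ 21. → (14, 21)
7G: (14, 21) + (7, 14). λ = (14 - 21)/(7 - 14) ≡ 16/16 mod 23. 16⁻¹ ≡ 13 (mod 23) since 16·13 = 208 ≡ 1, so λ ≡ 1.
  x = λ² - 14 - 7 = 1 - 21 ≡ 3; y = λ·(14 - 3) - 21 ≡ 13. → (3, 13)
8G: (3, 13) + (7, 14). λ = (14 - 13)/(7 - 3) ≡ 1/4 mod 23. 4⁻¹ ≡ 6 (mod 23), so λ ≡ 6.
  x = λ² - 3 - 7 = 36 - 10 ≡ 3; y = λ·(3 - 3) - 13 ≡ 10. → (3, 10)

(3, 10)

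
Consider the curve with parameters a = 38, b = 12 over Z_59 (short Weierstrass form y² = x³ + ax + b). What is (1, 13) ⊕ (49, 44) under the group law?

(1, 13) + (49, 44). λ = (44 - 13)/(49 - 1) ≡ 31/48 mod 59. 48⁻¹ ≡ 16 (mod 59), so λ ≡ 24.
  x = λ² - 1 - 49 = 576 - 50 ≡ 54; y = λ·(1 - 54) - 13 ≡ 13. → (54, 13)

(54, 13)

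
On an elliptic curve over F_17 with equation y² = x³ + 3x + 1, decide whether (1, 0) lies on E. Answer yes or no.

y² = 0² ≡ 0; x³ + 3x + 1 = 5 ≡ 5 (mod 17). 0 ≠ 5.

no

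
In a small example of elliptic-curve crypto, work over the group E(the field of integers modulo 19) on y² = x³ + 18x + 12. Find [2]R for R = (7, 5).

(16, 8)

tangent at (7, 5): λ = (3·7² + 18)/(2·5) ≡ 13/10. 10⁻¹ ≡ 2 (mod 19), so λ ≡ 13·2 ≡ 7.
  x = λ² - 7 - 7 = 49 - 14 ≡ 16; y = λ·(7 - 16) - 5 ≡ 8. → (16, 8)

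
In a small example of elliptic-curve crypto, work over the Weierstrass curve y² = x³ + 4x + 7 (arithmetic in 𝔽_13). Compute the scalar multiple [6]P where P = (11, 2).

(5, 10)

Double-and-add on 6 = (110)₂. Start with P = (11, 2) for the leading 1-bit.
double: tangent at (11, 2): λ = (3·11² + 4)/(2·2) ≡ 3/4. 4⁻¹ ≡ 10 (mod 13), so λ ≡ 3·10 ≡ 4.
  x = λ² - 11 - 11 = 16 - 22 ≡ 7; y = λ·(11 - 7) - 2 ≡ 1. → (7, 1)
add P: (7, 1) + (11, 2). λ = (2 - 1)/(11 - 7) ≡ 1/4 mod 13. 4⁻¹ ≡ 10 (mod 13), so λ ≡ 10.
  x = λ² - 7 - 11 = 100 - 18 ≡ 4; y = λ·(7 - 4) - 1 ≡ 3. → (4, 3)
double: tangent at (4, 3): λ = (3·4² + 4)/(2·3) ≡ 0/6. 6⁻¹ ≡ 11 (mod 13), so λ ≡ 0·11 ≡ 0.
  x = λ² - 4 - 4 = 0 - 8 ≡ 5; y = λ·(4 - 5) - 3 ≡ 10. → (5, 10)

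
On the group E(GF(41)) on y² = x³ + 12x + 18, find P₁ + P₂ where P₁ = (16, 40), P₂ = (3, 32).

(2, 38)

(16, 40) + (3, 32). λ = (32 - 40)/(3 - 16) ≡ 33/28 mod 41. 28⁻¹ ≡ 22 (mod 41), so λ ≡ 29.
  x = λ² - 16 - 3 = 841 - 19 ≡ 2; y = λ·(16 - 2) - 40 ≡ 38. → (2, 38)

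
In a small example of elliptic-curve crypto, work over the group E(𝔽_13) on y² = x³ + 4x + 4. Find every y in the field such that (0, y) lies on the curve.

x³ + 4x + 4 = 4 ≡ 4 (mod 13).
Square roots of 4 mod 13: 2 and 11 (since 2² = 4 ≡ 4).

2, 11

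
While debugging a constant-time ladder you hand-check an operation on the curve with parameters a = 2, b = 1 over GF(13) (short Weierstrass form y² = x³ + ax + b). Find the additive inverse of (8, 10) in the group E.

-(8, 10) = (8, -10 mod 13) = (8, 3).

(8, 3)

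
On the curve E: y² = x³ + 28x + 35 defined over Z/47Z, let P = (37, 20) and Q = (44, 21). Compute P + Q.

(37, 20) + (44, 21). λ = (21 - 20)/(44 - 37) ≡ 1/7 mod 47. 7⁻¹ ≡ 27 (mod 47), so λ ≡ 27.
  x = λ² - 37 - 44 = 729 - 81 ≡ 37; y = λ·(37 - 37) - 20 ≡ 27. → (37, 27)

(37, 27)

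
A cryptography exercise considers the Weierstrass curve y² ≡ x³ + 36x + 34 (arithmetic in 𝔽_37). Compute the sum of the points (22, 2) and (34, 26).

(22, 2) + (34, 26). λ = (26 - 2)/(34 - 22) ≡ 24/12 mod 37. 12⁻¹ ≡ 34 (mod 37) since 12·34 = 408 ≡ 1, so λ ≡ 2.
  x = λ² - 22 - 34 = 4 - 56 ≡ 22; y = λ·(22 - 22) - 2 ≡ 35. → (22, 35)

(22, 35)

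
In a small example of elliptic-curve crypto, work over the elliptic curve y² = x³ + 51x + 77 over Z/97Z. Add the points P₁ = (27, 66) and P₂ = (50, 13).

(64, 53)

(27, 66) + (50, 13). λ = (13 - 66)/(50 - 27) ≡ 44/23 mod 97. 23⁻¹ ≡ 38 (mod 97), so λ ≡ 23.
  x = λ² - 27 - 50 = 529 - 77 ≡ 64; y = λ·(27 - 64) - 66 ≡ 53. → (64, 53)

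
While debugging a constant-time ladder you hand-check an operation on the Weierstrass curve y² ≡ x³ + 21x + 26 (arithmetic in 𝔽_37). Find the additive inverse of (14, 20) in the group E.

(14, 17)

-(14, 20) = (14, -20 mod 37) = (14, 17).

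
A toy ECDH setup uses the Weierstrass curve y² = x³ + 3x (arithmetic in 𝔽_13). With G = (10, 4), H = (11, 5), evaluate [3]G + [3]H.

(6, 0)

First 3G:
Repeated addition: build up to 3G.
2G: tangent at (10, 4): λ = (3·10² + 3)/(2·4) ≡ 4/8. 8⁻¹ ≡ 5 (mod 13) since 8·5 = 40 ≡ 1, so λ ≡ 4·5 ≡ 7.
  x = λ² - 10 - 10 = 49 - 20 ≡ 3; y = λ·(10 - 3) - 4 ≡ 6. → (3, 6)
3G: (3, 6) + (10, 4). λ = (4 - 6)/(10 - 3) ≡ 11/7 mod 13. 7⁻¹ ≡ 2 (mod 13) since 7·2 = 14 ≡ 1, so λ ≡ 9.
  x = λ² - 3 - 10 = 81 - 13 ≡ 3; y = λ·(3 - 3) - 6 ≡ 7. → (3, 7)
3G = (3, 7).
Next 3H:
Repeated addition: build up to 3H.
2H: tangent at (11, 5): λ = (3·11² + 3)/(2·5) ≡ 2/10. 10⁻¹ ≡ 4 (mod 13), so λ ≡ 2·4 ≡ 8.
  x = λ² - 11 - 11 = 64 - 22 ≡ 3; y = λ·(11 - 3) - 5 ≡ 7. → (3, 7)
3H: (3, 7) + (11, 5). λ = (5 - 7)/(11 - 3) ≡ 11/8 mod 13. 8⁻¹ ≡ 5 (mod 13), so λ ≡ 3.
  x = λ² - 3 - 11 = 9 - 14 ≡ 8; y = λ·(3 - 8) - 7 ≡ 4. → (8, 4)
3H = (8, 4).
Finally 3G + 3H:
(3, 7) + (8, 4). λ = (4 - 7)/(8 - 3) ≡ 10/5 mod 13. 5⁻¹ ≡ 8 (mod 13), so λ ≡ 2.
  x = λ² - 3 - 8 = 4 - 11 ≡ 6; y = λ·(3 - 6) - 7 ≡ 0. → (6, 0)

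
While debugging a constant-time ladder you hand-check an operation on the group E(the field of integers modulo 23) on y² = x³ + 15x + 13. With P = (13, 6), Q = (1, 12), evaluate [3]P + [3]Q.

First 3P:
Repeated addition: build up to 3P.
2P: tangent at (13, 6): λ = (3·13² + 15)/(2·6) ≡ 16/12. 12⁻¹ ≡ 2 (mod 23) since 12·2 = 24 ≡ 1, so λ ≡ 16·2 ≡ 9.
  x = λ² - 13 - 13 = 81 - 26 ≡ 9; y = λ·(13 - 9) - 6 ≡ 7. → (9, 7)
3P: (9, 7) + (13, 6). λ = (6 - 7)/(13 - 9) ≡ 22/4 mod 23. 4⁻¹ ≡ 6 (mod 23) since 4·6 = 24 ≡ 1, so λ ≡ 17.
  x = λ² - 9 - 13 = 289 - 22 ≡ 14; y = λ·(9 - 14) - 7 ≡ 0. → (14, 0)
3P = (14, 0).
Next 3Q:
Repeated addition: build up to 3Q.
2Q: tangent at (1, 12): λ = (3·1² + 15)/(2·12) ≡ 18/1. 1⁻¹ ≡ 1 (mod 23), so λ ≡ 18·1 ≡ 18.
  x = λ² - 1 - 1 = 324 - 2 ≡ 0; y = λ·(1 - 0) - 12 ≡ 6. → (0, 6)
3Q: (0, 6) + (1, 12). λ = (12 - 6)/(1 - 0) ≡ 6/1 mod 23. 1⁻¹ ≡ 1 (mod 23), so λ ≡ 6.
  x = λ² - 0 - 1 = 36 - 1 ≡ 12; y = λ·(0 - 12) - 6 ≡ 14. → (12, 14)
3Q = (12, 14).
Finally 3P + 3Q:
(14, 0) + (12, 14). λ = (14 - 0)/(12 - 14) ≡ 14/21 mod 23. 21⁻¹ ≡ 11 (mod 23) since 21·11 = 231 ≡ 1, so λ ≡ 16.
  x = λ² - 14 - 12 = 256 - 26 ≡ 0; y = λ·(14 - 0) - 0 ≡ 17. → (0, 17)

(0, 17)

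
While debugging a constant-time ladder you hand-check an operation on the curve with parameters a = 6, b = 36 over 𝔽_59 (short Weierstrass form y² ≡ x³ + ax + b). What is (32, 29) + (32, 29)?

(36, 11)

tangent at (32, 29): λ = (3·32² + 6)/(2·29) ≡ 10/58. 58⁻¹ ≡ 58 (mod 59), so λ ≡ 10·58 ≡ 49.
  x = λ² - 32 - 32 = 2401 - 64 ≡ 36; y = λ·(32 - 36) - 29 ≡ 11. → (36, 11)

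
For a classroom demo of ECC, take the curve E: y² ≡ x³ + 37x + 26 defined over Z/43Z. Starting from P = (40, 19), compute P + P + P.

Repeated addition: build up to 3P.
2P: tangent at (40, 19): λ = (3·40² + 37)/(2·19) ≡ 21/38. 38⁻¹ ≡ 17 (mod 43), so λ ≡ 21·17 ≡ 13.
  x = λ² - 40 - 40 = 169 - 80 ≡ 3; y = λ·(40 - 3) - 19 ≡ 32. → (3, 32)
3P: (3, 32) + (40, 19). λ = (19 - 32)/(40 - 3) ≡ 30/37 mod 43. 37⁻¹ ≡ 7 (mod 43), so λ ≡ 38.
  x = λ² - 3 - 40 = 1444 - 43 ≡ 25; y = λ·(3 - 25) - 32 ≡ 35. → (25, 35)

(25, 35)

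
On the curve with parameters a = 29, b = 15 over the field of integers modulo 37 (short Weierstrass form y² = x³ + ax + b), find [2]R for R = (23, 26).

(2, 9)

tangent at (23, 26): λ = (3·23² + 29)/(2·26) ≡ 25/15. 15⁻¹ ≡ 5 (mod 37), so λ ≡ 25·5 ≡ 14.
  x = λ² - 23 - 23 = 196 - 46 ≡ 2; y = λ·(23 - 2) - 26 ≡ 9. → (2, 9)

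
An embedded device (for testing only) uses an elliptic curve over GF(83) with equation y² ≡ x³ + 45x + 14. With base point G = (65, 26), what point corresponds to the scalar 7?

(60, 3)

Double-and-add on 7 = (111)₂. Start with G = (65, 26) for the leading 1-bit.
double: tangent at (65, 26): λ = (3·65² + 45)/(2·26) ≡ 21/52. 52⁻¹ ≡ 8 (mod 83), so λ ≡ 21·8 ≡ 2.
  x = λ² - 65 - 65 = 4 - 130 ≡ 40; y = λ·(65 - 40) - 26 ≡ 24. → (40, 24)
add G: (40, 24) + (65, 26). λ = (26 - 24)/(65 - 40) ≡ 2/25 mod 83. 25⁻¹ ≡ 10 (mod 83), so λ ≡ 20.
  x = λ² - 40 - 65 = 400 - 105 ≡ 46; y = λ·(40 - 46) - 24 ≡ 22. → (46, 22)
double: tangent at (46, 22): λ = (3·46² + 45)/(2·22) ≡ 2/44. 44⁻¹ ≡ 17 (mod 83), so λ ≡ 2·17 ≡ 34.
  x = λ² - 46 - 46 = 1156 - 92 ≡ 68; y = λ·(46 - 68) - 22 ≡ 60. → (68, 60)
add G: (68, 60) + (65, 26). λ = (26 - 60)/(65 - 68) ≡ 49/80 mod 83. 80⁻¹ ≡ 55 (mod 83) since 80·55 = 4400 ≡ 1, so λ ≡ 39.
  x = λ² - 68 - 65 = 1521 - 133 ≡ 60; y = λ·(68 - 60) - 60 ≡ 3. → (60, 3)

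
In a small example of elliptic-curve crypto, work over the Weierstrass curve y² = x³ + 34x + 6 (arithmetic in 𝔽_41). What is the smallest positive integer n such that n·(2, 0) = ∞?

2

2P: (2, 0) + (2, 0): same x and y₁ ≡ -y₂, so the sum is ∞.
2P = ∞, so the order is 2.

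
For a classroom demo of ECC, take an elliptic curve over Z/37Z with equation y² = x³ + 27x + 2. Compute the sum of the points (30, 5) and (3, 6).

(30, 5) + (3, 6). λ = (6 - 5)/(3 - 30) ≡ 1/10 mod 37. 10⁻¹ ≡ 26 (mod 37), so λ ≡ 26.
  x = λ² - 30 - 3 = 676 - 33 ≡ 14; y = λ·(30 - 14) - 5 ≡ 4. → (14, 4)

(14, 4)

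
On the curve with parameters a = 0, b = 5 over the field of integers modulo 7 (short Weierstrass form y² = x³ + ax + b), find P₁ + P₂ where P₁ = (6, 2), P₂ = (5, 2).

(3, 5)

(6, 2) + (5, 2). λ = (2 - 2)/(5 - 6) ≡ 0/6 mod 7. 6⁻¹ ≡ 6 (mod 7) since 6·6 = 36 ≡ 1, so λ ≡ 0.
  x = λ² - 6 - 5 = 0 - 11 ≡ 3; y = λ·(6 - 3) - 2 ≡ 5. → (3, 5)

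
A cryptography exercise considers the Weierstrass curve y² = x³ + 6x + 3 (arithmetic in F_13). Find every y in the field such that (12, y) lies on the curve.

x³ + 6x + 3 = 1803 ≡ 9 (mod 13).
Square roots of 9 mod 13: 3 and 10 (since 3² = 9 ≡ 9).

3, 10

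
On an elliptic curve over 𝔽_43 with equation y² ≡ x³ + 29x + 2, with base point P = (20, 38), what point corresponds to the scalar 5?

Double-and-add on 5 = (101)₂. Start with P = (20, 38) for the leading 1-bit.
double: tangent at (20, 38): λ = (3·20² + 29)/(2·38) ≡ 25/33. 33⁻¹ ≡ 30 (mod 43), so λ ≡ 25·30 ≡ 19.
  x = λ² - 20 - 20 = 361 - 40 ≡ 20; y = λ·(20 - 20) - 38 ≡ 5. → (20, 5)
double: tangent at (20, 5): λ = (3·20² + 29)/(2·5) ≡ 25/10. 10⁻¹ ≡ 13 (mod 43), so λ ≡ 25·13 ≡ 24.
  x = λ² - 20 - 20 = 576 - 40 ≡ 20; y = λ·(20 - 20) - 5 ≡ 38. → (20, 38)
add P: tangent at (20, 38): λ = (3·20² + 29)/(2·38) ≡ 25/33. 33⁻¹ ≡ 30 (mod 43) since 33·30 = 990 ≡ 1, so λ ≡ 25·30 ≡ 19.
  x = λ² - 20 - 20 = 361 - 40 ≡ 20; y = λ·(20 - 20) - 38 ≡ 5. → (20, 5)

(20, 5)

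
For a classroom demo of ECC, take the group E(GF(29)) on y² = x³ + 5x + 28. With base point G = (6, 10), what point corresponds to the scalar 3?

Repeated addition: build up to 3G.
2G: tangent at (6, 10): λ = (3·6² + 5)/(2·10) ≡ 26/20. 20⁻¹ ≡ 16 (mod 29), so λ ≡ 26·16 ≡ 10.
  x = λ² - 6 - 6 = 100 - 12 ≡ 1; y = λ·(6 - 1) - 10 ≡ 11. → (1, 11)
3G: (1, 11) + (6, 10). λ = (10 - 11)/(6 - 1) ≡ 28/5 mod 29. 5⁻¹ ≡ 6 (mod 29), so λ ≡ 23.
  x = λ² - 1 - 6 = 529 - 7 ≡ 0; y = λ·(1 - 0) - 11 ≡ 12. → (0, 12)

(0, 12)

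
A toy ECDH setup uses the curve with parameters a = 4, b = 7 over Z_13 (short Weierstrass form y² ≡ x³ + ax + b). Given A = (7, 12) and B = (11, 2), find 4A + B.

(6, 0)

First 4A:
Double-and-add on 4 = (100)₂. Start with A = (7, 12) for the leading 1-bit.
double: tangent at (7, 12): λ = (3·7² + 4)/(2·12) ≡ 8/11. 11⁻¹ ≡ 6 (mod 13), so λ ≡ 8·6 ≡ 9.
  x = λ² - 7 - 7 = 81 - 14 ≡ 2; y = λ·(7 - 2) - 12 ≡ 7. → (2, 7)
double: tangent at (2, 7): λ = (3·2² + 4)/(2·7) ≡ 3/1. 1⁻¹ ≡ 1 (mod 13) since 1·1 = 1 ≡ 1, so λ ≡ 3·1 ≡ 3.
  x = λ² - 2 - 2 = 9 - 4 ≡ 5; y = λ·(2 - 5) - 7 ≡ 10. → (5, 10)
4A = (5, 10).
Finally 4A + B:
(5, 10) + (11, 2). λ = (2 - 10)/(11 - 5) ≡ 5/6 mod 13. 6⁻¹ ≡ 11 (mod 13), so λ ≡ 3.
  x = λ² - 5 - 11 = 9 - 16 ≡ 6; y = λ·(5 - 6) - 10 ≡ 0. → (6, 0)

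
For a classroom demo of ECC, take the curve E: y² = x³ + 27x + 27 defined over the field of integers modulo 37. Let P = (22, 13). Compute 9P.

Repeated addition: build up to 9P.
2P: tangent at (22, 13): λ = (3·22² + 27)/(2·13) ≡ 36/26. 26⁻¹ ≡ 10 (mod 37) since 26·10 = 260 ≡ 1, so λ ≡ 36·10 ≡ 27.
  x = λ² - 22 - 22 = 729 - 44 ≡ 19; y = λ·(22 - 19) - 13 ≡ 31. → (19, 31)
3P: (19, 31) + (22, 13). λ = (13 - 31)/(22 - 19) ≡ 19/3 mod 37. 3⁻¹ ≡ 25 (mod 37) since 3·25 = 75 ≡ 1, so λ ≡ 31.
  x = λ² - 19 - 22 = 961 - 41 ≡ 32; y = λ·(19 - 32) - 31 ≡ 10. → (32, 10)
4P: (32, 10) + (22, 13). λ = (13 - 10)/(22 - 32) ≡ 3/27 mod 37. 27⁻¹ ≡ 11 (mod 37) since 27·11 = 297 ≡ 1, so λ ≡ 33.
  x = λ² - 32 - 22 = 1089 - 54 ≡ 36; y = λ·(32 - 36) - 10 ≡ 6. → (36, 6)
5P: (36, 6) + (22, 13). λ = (13 - 6)/(22 - 36) ≡ 7/23 mod 37. 23⁻¹ ≡ 29 (mod 37), so λ ≡ 18.
  x = λ² - 36 - 22 = 324 - 58 ≡ 7; y = λ·(36 - 7) - 6 ≡ 35. → (7, 35)
6P: (7, 35) + (22, 13). λ = (13 - 35)/(22 - 7) ≡ 15/15 mod 37. 15⁻¹ ≡ 5 (mod 37) since 15·5 = 75 ≡ 1, so λ ≡ 1.
  x = λ² - 7 - 22 = 1 - 29 ≡ 9; y = λ·(7 - 9) - 35 ≡ 0. → (9, 0)
7P: (9, 0) + (22, 13). λ = (13 - 0)/(22 - 9) ≡ 13/13 mod 37. 13⁻¹ ≡ 20 (mod 37) since 13·20 = 260 ≡ 1, so λ ≡ 1.
  x = λ² - 9 - 22 = 1 - 31 ≡ 7; y = λ·(9 - 7) - 0 ≡ 2. → (7, 2)
8P: (7, 2) + (22, 13). λ = (13 - 2)/(22 - 7) ≡ 11/15 mod 37. 15⁻¹ ≡ 5 (mod 37), so λ ≡ 18.
  x = λ² - 7 - 22 = 324 - 29 ≡ 36; y = λ·(7 - 36) - 2 ≡ 31. → (36, 31)
9P: (36, 31) + (22, 13). λ = (13 - 31)/(22 - 36) ≡ 19/23 mod 37. 23⁻¹ ≡ 29 (mod 37) since 23·29 = 667 ≡ 1, so λ ≡ 33.
  x = λ² - 36 - 22 = 1089 - 58 ≡ 32; y = λ·(36 - 32) - 31 ≡ 27. → (32, 27)

(32, 27)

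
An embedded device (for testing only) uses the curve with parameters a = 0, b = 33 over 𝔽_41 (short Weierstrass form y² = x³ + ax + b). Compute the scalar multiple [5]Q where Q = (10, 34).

Repeated addition: build up to 5Q.
2Q: tangent at (10, 34): λ = (3·10² + 0)/(2·34) ≡ 13/27. 27⁻¹ ≡ 38 (mod 41) since 27·38 = 1026 ≡ 1, so λ ≡ 13·38 ≡ 2.
  x = λ² - 10 - 10 = 4 - 20 ≡ 25; y = λ·(10 - 25) - 34 ≡ 18. → (25, 18)
3Q: (25, 18) + (10, 34). λ = (34 - 18)/(10 - 25) ≡ 16/26 mod 41. 26⁻¹ ≡ 30 (mod 41), so λ ≡ 29.
  x = λ² - 25 - 10 = 841 - 35 ≡ 27; y = λ·(25 - 27) - 18 ≡ 6. → (27, 6)
4Q: (27, 6) + (10, 34). λ = (34 - 6)/(10 - 27) ≡ 28/24 mod 41. 24⁻¹ ≡ 12 (mod 41) since 24·12 = 288 ≡ 1, so λ ≡ 8.
  x = λ² - 27 - 10 = 64 - 37 ≡ 27; y = λ·(27 - 27) - 6 ≡ 35. → (27, 35)
5Q: (27, 35) + (10, 34). λ = (34 - 35)/(10 - 27) ≡ 40/24 mod 41. 24⁻¹ ≡ 12 (mod 41), so λ ≡ 29.
  x = λ² - 27 - 10 = 841 - 37 ≡ 25; y = λ·(27 - 25) - 35 ≡ 23. → (25, 23)

(25, 23)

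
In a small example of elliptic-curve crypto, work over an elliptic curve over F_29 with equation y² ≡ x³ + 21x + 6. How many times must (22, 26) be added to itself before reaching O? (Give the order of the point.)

2P: tangent at (22, 26): λ = (3·22² + 21)/(2·26) ≡ 23/23. 23⁻¹ ≡ 24 (mod 29), so λ ≡ 23·24 ≡ 1.
  x = λ² - 22 - 22 = 1 - 44 ≡ 15; y = λ·(22 - 15) - 26 ≡ 10. → (15, 10)
3P: (15, 10) + (22, 26). λ = (26 - 10)/(22 - 15) ≡ 16/7 mod 29. 7⁻¹ ≡ 25 (mod 29) since 7·25 = 175 ≡ 1, so λ ≡ 23.
  x = λ² - 15 - 22 = 529 - 37 ≡ 28; y = λ·(15 - 28) - 10 ≡ 10. → (28, 10)
4P: (28, 10) + (22, 26). λ = (26 - 10)/(22 - 28) ≡ 16/23 mod 29. 23⁻¹ ≡ 24 (mod 29) since 23·24 = 552 ≡ 1, so λ ≡ 7.
  x = λ² - 28 - 22 = 49 - 50 ≡ 28; y = λ·(28 - 28) - 10 ≡ 19. → (28, 19)
5P: (28, 19) + (22, 26). λ = (26 - 19)/(22 - 28) ≡ 7/23 mod 29. 23⁻¹ ≡ 24 (mod 29) since 23·24 = 552 ≡ 1, so λ ≡ 23.
  x = λ² - 28 - 22 = 529 - 50 ≡ 15; y = λ·(28 - 15) - 19 ≡ 19. → (15, 19)
6P: (15, 19) + (22, 26). λ = (26 - 19)/(22 - 15) ≡ 7/7 mod 29. 7⁻¹ ≡ 25 (mod 29) since 7·25 = 175 ≡ 1, so λ ≡ 1.
  x = λ² - 15 - 22 = 1 - 37 ≡ 22; y = λ·(15 - 22) - 19 ≡ 3. → (22, 3)
7P: (22, 3) + (22, 26): same x and y₁ ≡ -y₂, so the sum is O.
7P = O, so the order is 7.

7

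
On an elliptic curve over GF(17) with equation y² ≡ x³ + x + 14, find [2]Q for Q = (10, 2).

(6, 10)

tangent at (10, 2): λ = (3·10² + 1)/(2·2) ≡ 12/4. 4⁻¹ ≡ 13 (mod 17), so λ ≡ 12·13 ≡ 3.
  x = λ² - 10 - 10 = 9 - 20 ≡ 6; y = λ·(10 - 6) - 2 ≡ 10. → (6, 10)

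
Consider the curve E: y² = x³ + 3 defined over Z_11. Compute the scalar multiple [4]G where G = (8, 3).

Double-and-add on 4 = (100)₂. Start with G = (8, 3) for the leading 1-bit.
double: tangent at (8, 3): λ = (3·8² + 0)/(2·3) ≡ 5/6. 6⁻¹ ≡ 2 (mod 11) since 6·2 = 12 ≡ 1, so λ ≡ 5·2 ≡ 10.
  x = λ² - 8 - 8 = 100 - 16 ≡ 7; y = λ·(8 - 7) - 3 ≡ 7. → (7, 7)
double: tangent at (7, 7): λ = (3·7² + 0)/(2·7) ≡ 4/3. 3⁻¹ ≡ 4 (mod 11), so λ ≡ 4·4 ≡ 5.
  x = λ² - 7 - 7 = 25 - 14 ≡ 0; y = λ·(7 - 0) - 7 ≡ 6. → (0, 6)

(0, 6)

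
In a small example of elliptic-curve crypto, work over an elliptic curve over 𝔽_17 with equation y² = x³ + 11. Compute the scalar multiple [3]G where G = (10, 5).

Repeated addition: build up to 3G.
2G: tangent at (10, 5): λ = (3·10² + 0)/(2·5) ≡ 11/10. 10⁻¹ ≡ 12 (mod 17) since 10·12 = 120 ≡ 1, so λ ≡ 11·12 ≡ 13.
  x = λ² - 10 - 10 = 169 - 20 ≡ 13; y = λ·(10 - 13) - 5 ≡ 7. → (13, 7)
3G: (13, 7) + (10, 5). λ = (5 - 7)/(10 - 13) ≡ 15/14 mod 17. 14⁻¹ ≡ 11 (mod 17), so λ ≡ 12.
  x = λ² - 13 - 10 = 144 - 23 ≡ 2; y = λ·(13 - 2) - 7 ≡ 6. → (2, 6)

(2, 6)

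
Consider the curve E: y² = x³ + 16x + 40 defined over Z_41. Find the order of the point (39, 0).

2

2P: (39, 0) + (39, 0): same x and y₁ ≡ -y₂, so the sum is 𝒪.
2P = 𝒪, so the order is 2.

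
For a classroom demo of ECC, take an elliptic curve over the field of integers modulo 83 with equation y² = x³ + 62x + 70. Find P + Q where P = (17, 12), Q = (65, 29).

(82, 67)

(17, 12) + (65, 29). λ = (29 - 12)/(65 - 17) ≡ 17/48 mod 83. 48⁻¹ ≡ 64 (mod 83), so λ ≡ 9.
  x = λ² - 17 - 65 = 81 - 82 ≡ 82; y = λ·(17 - 82) - 12 ≡ 67. → (82, 67)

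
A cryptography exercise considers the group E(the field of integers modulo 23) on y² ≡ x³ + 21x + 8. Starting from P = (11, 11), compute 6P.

Double-and-add on 6 = (110)₂. Start with P = (11, 11) for the leading 1-bit.
double: tangent at (11, 11): λ = (3·11² + 21)/(2·11) ≡ 16/22. 22⁻¹ ≡ 22 (mod 23), so λ ≡ 16·22 ≡ 7.
  x = λ² - 11 - 11 = 49 - 22 ≡ 4; y = λ·(11 - 4) - 11 ≡ 15. → (4, 15)
add P: (4, 15) + (11, 11). λ = (11 - 15)/(11 - 4) ≡ 19/7 mod 23. 7⁻¹ ≡ 10 (mod 23) since 7·10 = 70 ≡ 1, so λ ≡ 6.
  x = λ² - 4 - 11 = 36 - 15 ≡ 21; y = λ·(4 - 21) - 15 ≡ 21. → (21, 21)
double: tangent at (21, 21): λ = (3·21² + 21)/(2·21) ≡ 10/19. 19⁻¹ ≡ 17 (mod 23), so λ ≡ 10·17 ≡ 9.
  x = λ² - 21 - 21 = 81 - 42 ≡ 16; y = λ·(21 - 16) - 21 ≡ 1. → (16, 1)

(16, 1)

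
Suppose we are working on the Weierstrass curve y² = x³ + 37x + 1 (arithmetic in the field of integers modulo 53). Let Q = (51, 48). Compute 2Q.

(19, 39)

tangent at (51, 48): λ = (3·51² + 37)/(2·48) ≡ 49/43. 43⁻¹ ≡ 37 (mod 53), so λ ≡ 49·37 ≡ 11.
  x = λ² - 51 - 51 = 121 - 102 ≡ 19; y = λ·(51 - 19) - 48 ≡ 39. → (19, 39)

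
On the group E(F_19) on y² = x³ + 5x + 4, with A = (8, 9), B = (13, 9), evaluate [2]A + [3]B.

First 2A:
Repeated addition: build up to 2A.
2A: tangent at (8, 9): λ = (3·8² + 5)/(2·9) ≡ 7/18. 18⁻¹ ≡ 18 (mod 19) since 18·18 = 324 ≡ 1, so λ ≡ 7·18 ≡ 12.
  x = λ² - 8 - 8 = 144 - 16 ≡ 14; y = λ·(8 - 14) - 9 ≡ 14. → (14, 14)
2A = (14, 14).
Next 3B:
Repeated addition: build up to 3B.
2B: tangent at (13, 9): λ = (3·13² + 5)/(2·9) ≡ 18/18. 18⁻¹ ≡ 18 (mod 19), so λ ≡ 18·18 ≡ 1.
  x = λ² - 13 - 13 = 1 - 26 ≡ 13; y = λ·(13 - 13) - 9 ≡ 10. → (13, 10)
3B: (13, 10) + (13, 9): same x and y₁ ≡ -y₂, so the sum is ∞.
3B = ∞.
Finally 2A + 3B:
(14, 14) + ∞ = (14, 14) (identity).

(14, 14)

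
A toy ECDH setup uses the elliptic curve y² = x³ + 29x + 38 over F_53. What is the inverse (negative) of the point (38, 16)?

-(38, 16) = (38, -16 mod 53) = (38, 37).

(38, 37)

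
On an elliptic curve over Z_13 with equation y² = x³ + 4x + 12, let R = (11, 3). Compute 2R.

(1, 2)

tangent at (11, 3): λ = (3·11² + 4)/(2·3) ≡ 3/6. 6⁻¹ ≡ 11 (mod 13) since 6·11 = 66 ≡ 1, so λ ≡ 3·11 ≡ 7.
  x = λ² - 11 - 11 = 49 - 22 ≡ 1; y = λ·(11 - 1) - 3 ≡ 2. → (1, 2)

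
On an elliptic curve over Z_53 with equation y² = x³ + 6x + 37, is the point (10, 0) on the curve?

no

y² = 0² ≡ 0; x³ + 6x + 37 = 1097 ≡ 37 (mod 53). 0 ≠ 37.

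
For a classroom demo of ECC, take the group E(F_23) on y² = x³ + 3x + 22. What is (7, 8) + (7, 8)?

(11, 12)

tangent at (7, 8): λ = (3·7² + 3)/(2·8) ≡ 12/16. 16⁻¹ ≡ 13 (mod 23) since 16·13 = 208 ≡ 1, so λ ≡ 12·13 ≡ 18.
  x = λ² - 7 - 7 = 324 - 14 ≡ 11; y = λ·(7 - 11) - 8 ≡ 12. → (11, 12)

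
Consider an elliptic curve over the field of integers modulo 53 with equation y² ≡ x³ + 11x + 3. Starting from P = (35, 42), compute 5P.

Repeated addition: build up to 5P.
2P: tangent at (35, 42): λ = (3·35² + 11)/(2·42) ≡ 29/31. 31⁻¹ ≡ 12 (mod 53), so λ ≡ 29·12 ≡ 30.
  x = λ² - 35 - 35 = 900 - 70 ≡ 35; y = λ·(35 - 35) - 42 ≡ 11. → (35, 11)
3P: (35, 11) + (35, 42): same x and y₁ ≡ -y₂, so the sum is O.
4P: O + (35, 42) = (35, 42) (identity).
5P: tangent at (35, 42): λ = (3·35² + 11)/(2·42) ≡ 29/31. 31⁻¹ ≡ 12 (mod 53) since 31·12 = 372 ≡ 1, so λ ≡ 29·12 ≡ 30.
  x = λ² - 35 - 35 = 900 - 70 ≡ 35; y = λ·(35 - 35) - 42 ≡ 11. → (35, 11)

(35, 11)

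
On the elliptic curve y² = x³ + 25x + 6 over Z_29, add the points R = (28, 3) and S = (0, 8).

(26, 7)

(28, 3) + (0, 8). λ = (8 - 3)/(0 - 28) ≡ 5/1 mod 29. 1⁻¹ ≡ 1 (mod 29) since 1·1 = 1 ≡ 1, so λ ≡ 5.
  x = λ² - 28 - 0 = 25 - 28 ≡ 26; y = λ·(28 - 26) - 3 ≡ 7. → (26, 7)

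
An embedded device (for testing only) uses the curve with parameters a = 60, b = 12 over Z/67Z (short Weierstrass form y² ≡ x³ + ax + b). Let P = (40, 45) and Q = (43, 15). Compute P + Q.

(40, 45) + (43, 15). λ = (15 - 45)/(43 - 40) ≡ 37/3 mod 67. 3⁻¹ ≡ 45 (mod 67), so λ ≡ 57.
  x = λ² - 40 - 43 = 3249 - 83 ≡ 17; y = λ·(40 - 17) - 45 ≡ 60. → (17, 60)

(17, 60)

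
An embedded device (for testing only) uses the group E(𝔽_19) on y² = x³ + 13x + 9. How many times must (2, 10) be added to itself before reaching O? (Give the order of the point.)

4

2P: tangent at (2, 10): λ = (3·2² + 13)/(2·10) ≡ 6/1. 1⁻¹ ≡ 1 (mod 19), so λ ≡ 6·1 ≡ 6.
  x = λ² - 2 - 2 = 36 - 4 ≡ 13; y = λ·(2 - 13) - 10 ≡ 0. → (13, 0)
3P: (13, 0) + (2, 10). λ = (10 - 0)/(2 - 13) ≡ 10/8 mod 19. 8⁻¹ ≡ 12 (mod 19) since 8·12 = 96 ≡ 1, so λ ≡ 6.
  x = λ² - 13 - 2 = 36 - 15 ≡ 2; y = λ·(13 - 2) - 0 ≡ 9. → (2, 9)
4P: (2, 9) + (2, 10): same x and y₁ ≡ -y₂, so the sum is O.
4P = O, so the order is 4.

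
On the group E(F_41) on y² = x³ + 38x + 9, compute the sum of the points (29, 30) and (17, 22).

(29, 30) + (17, 22). λ = (22 - 30)/(17 - 29) ≡ 33/29 mod 41. 29⁻¹ ≡ 17 (mod 41), so λ ≡ 28.
  x = λ² - 29 - 17 = 784 - 46 ≡ 0; y = λ·(29 - 0) - 30 ≡ 3. → (0, 3)

(0, 3)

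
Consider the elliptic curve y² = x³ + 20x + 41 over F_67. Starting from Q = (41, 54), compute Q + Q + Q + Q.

Repeated addition: build up to 4Q.
2Q: tangent at (41, 54): λ = (3·41² + 20)/(2·54) ≡ 38/41. 41⁻¹ ≡ 18 (mod 67), so λ ≡ 38·18 ≡ 14.
  x = λ² - 41 - 41 = 196 - 82 ≡ 47; y = λ·(41 - 47) - 54 ≡ 63. → (47, 63)
3Q: (47, 63) + (41, 54). λ = (54 - 63)/(41 - 47) ≡ 58/61 mod 67. 61⁻¹ ≡ 11 (mod 67), so λ ≡ 35.
  x = λ² - 47 - 41 = 1225 - 88 ≡ 65; y = λ·(47 - 65) - 63 ≡ 44. → (65, 44)
4Q: (65, 44) + (41, 54). λ = (54 - 44)/(41 - 65) ≡ 10/43 mod 67. 43⁻¹ ≡ 53 (mod 67) since 43·53 = 2279 ≡ 1, so λ ≡ 61.
  x = λ² - 65 - 41 = 3721 - 106 ≡ 64; y = λ·(65 - 64) - 44 ≡ 17. → (64, 17)

(64, 17)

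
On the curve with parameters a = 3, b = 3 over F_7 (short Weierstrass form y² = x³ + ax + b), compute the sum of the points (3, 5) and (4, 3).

(4, 4)

(3, 5) + (4, 3). λ = (3 - 5)/(4 - 3) ≡ 5/1 mod 7. 1⁻¹ ≡ 1 (mod 7), so λ ≡ 5.
  x = λ² - 3 - 4 = 25 - 7 ≡ 4; y = λ·(3 - 4) - 5 ≡ 4. → (4, 4)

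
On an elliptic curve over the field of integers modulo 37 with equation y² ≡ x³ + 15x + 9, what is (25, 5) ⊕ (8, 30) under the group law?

(25, 5) + (8, 30). λ = (30 - 5)/(8 - 25) ≡ 25/20 mod 37. 20⁻¹ ≡ 13 (mod 37), so λ ≡ 29.
  x = λ² - 25 - 8 = 841 - 33 ≡ 31; y = λ·(25 - 31) - 5 ≡ 6. → (31, 6)

(31, 6)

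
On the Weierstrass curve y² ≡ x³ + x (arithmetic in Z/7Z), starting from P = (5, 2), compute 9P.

(5, 2)

Double-and-add on 9 = (1001)₂. Start with P = (5, 2) for the leading 1-bit.
double: tangent at (5, 2): λ = (3·5² + 1)/(2·2) ≡ 6/4. 4⁻¹ ≡ 2 (mod 7), so λ ≡ 6·2 ≡ 5.
  x = λ² - 5 - 5 = 25 - 10 ≡ 1; y = λ·(5 - 1) - 2 ≡ 4. → (1, 4)
double: tangent at (1, 4): λ = (3·1² + 1)/(2·4) ≡ 4/1. 1⁻¹ ≡ 1 (mod 7) since 1·1 = 1 ≡ 1, so λ ≡ 4·1 ≡ 4.
  x = λ² - 1 - 1 = 16 - 2 ≡ 0; y = λ·(1 - 0) - 4 ≡ 0. → (0, 0)
double: (0, 0) + (0, 0): same x and y₁ ≡ -y₂, so the sum is O.
add P: O + (5, 2) = (5, 2) (identity).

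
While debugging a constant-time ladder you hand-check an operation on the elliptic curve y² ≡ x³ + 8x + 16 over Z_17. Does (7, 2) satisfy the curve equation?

y² = 2² ≡ 4; x³ + 8x + 16 = 415 ≡ 7 (mod 17). 4 ≠ 7.

no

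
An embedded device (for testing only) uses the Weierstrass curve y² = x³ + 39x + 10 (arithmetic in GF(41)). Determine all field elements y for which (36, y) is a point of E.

x³ + 39x + 10 = 48070 ≡ 18 (mod 41).
Square roots of 18 mod 41: 10 and 31 (since 10² = 100 ≡ 18).

10, 31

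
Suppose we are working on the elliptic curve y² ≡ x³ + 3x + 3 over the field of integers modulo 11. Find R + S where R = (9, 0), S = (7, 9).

(9, 0) + (7, 9). λ = (9 - 0)/(7 - 9) ≡ 9/9 mod 11. 9⁻¹ ≡ 5 (mod 11) since 9·5 = 45 ≡ 1, so λ ≡ 1.
  x = λ² - 9 - 7 = 1 - 16 ≡ 7; y = λ·(9 - 7) - 0 ≡ 2. → (7, 2)

(7, 2)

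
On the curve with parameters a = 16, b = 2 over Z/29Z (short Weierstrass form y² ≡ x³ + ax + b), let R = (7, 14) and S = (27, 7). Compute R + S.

(11, 28)

(7, 14) + (27, 7). λ = (7 - 14)/(27 - 7) ≡ 22/20 mod 29. 20⁻¹ ≡ 16 (mod 29) since 20·16 = 320 ≡ 1, so λ ≡ 4.
  x = λ² - 7 - 27 = 16 - 34 ≡ 11; y = λ·(7 - 11) - 14 ≡ 28. → (11, 28)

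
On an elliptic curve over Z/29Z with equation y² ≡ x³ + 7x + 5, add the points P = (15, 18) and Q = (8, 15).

(15, 18) + (8, 15). λ = (15 - 18)/(8 - 15) ≡ 26/22 mod 29. 22⁻¹ ≡ 4 (mod 29), so λ ≡ 17.
  x = λ² - 15 - 8 = 289 - 23 ≡ 5; y = λ·(15 - 5) - 18 ≡ 7. → (5, 7)

(5, 7)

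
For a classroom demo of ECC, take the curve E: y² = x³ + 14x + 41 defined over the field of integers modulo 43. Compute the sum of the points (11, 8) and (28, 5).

(14, 33)

(11, 8) + (28, 5). λ = (5 - 8)/(28 - 11) ≡ 40/17 mod 43. 17⁻¹ ≡ 38 (mod 43), so λ ≡ 15.
  x = λ² - 11 - 28 = 225 - 39 ≡ 14; y = λ·(11 - 14) - 8 ≡ 33. → (14, 33)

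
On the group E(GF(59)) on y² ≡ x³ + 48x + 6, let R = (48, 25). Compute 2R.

(49, 1)

tangent at (48, 25): λ = (3·48² + 48)/(2·25) ≡ 57/50. 50⁻¹ ≡ 13 (mod 59), so λ ≡ 57·13 ≡ 33.
  x = λ² - 48 - 48 = 1089 - 96 ≡ 49; y = λ·(48 - 49) - 25 ≡ 1. → (49, 1)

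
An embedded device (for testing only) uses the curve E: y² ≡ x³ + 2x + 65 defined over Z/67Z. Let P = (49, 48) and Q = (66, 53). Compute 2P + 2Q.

(2, 55)

First 2P:
Repeated addition: build up to 2P.
2P: tangent at (49, 48): λ = (3·49² + 2)/(2·48) ≡ 36/29. 29⁻¹ ≡ 37 (mod 67), so λ ≡ 36·37 ≡ 59.
  x = λ² - 49 - 49 = 3481 - 98 ≡ 33; y = λ·(49 - 33) - 48 ≡ 25. → (33, 25)
2P = (33, 25).
Next 2Q:
Repeated addition: build up to 2Q.
2Q: tangent at (66, 53): λ = (3·66² + 2)/(2·53) ≡ 5/39. 39⁻¹ ≡ 55 (mod 67), so λ ≡ 5·55 ≡ 7.
  x = λ² - 66 - 66 = 49 - 132 ≡ 51; y = λ·(66 - 51) - 53 ≡ 52. → (51, 52)
2Q = (51, 52).
Finally 2P + 2Q:
(33, 25) + (51, 52). λ = (52 - 25)/(51 - 33) ≡ 27/18 mod 67. 18⁻¹ ≡ 41 (mod 67), so λ ≡ 35.
  x = λ² - 33 - 51 = 1225 - 84 ≡ 2; y = λ·(33 - 2) - 25 ≡ 55. → (2, 55)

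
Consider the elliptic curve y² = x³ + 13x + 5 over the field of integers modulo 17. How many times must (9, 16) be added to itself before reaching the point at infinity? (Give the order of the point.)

2P: tangent at (9, 16): λ = (3·9² + 13)/(2·16) ≡ 1/15. 15⁻¹ ≡ 8 (mod 17) since 15·8 = 120 ≡ 1, so λ ≡ 1·8 ≡ 8.
  x = λ² - 9 - 9 = 64 - 18 ≡ 12; y = λ·(9 - 12) - 16 ≡ 11. → (12, 11)
3P: (12, 11) + (9, 16). λ = (16 - 11)/(9 - 12) ≡ 5/14 mod 17. 14⁻¹ ≡ 11 (mod 17) since 14·11 = 154 ≡ 1, so λ ≡ 4.
  x = λ² - 12 - 9 = 16 - 21 ≡ 12; y = λ·(12 - 12) - 11 ≡ 6. → (12, 6)
4P: (12, 6) + (9, 16). λ = (16 - 6)/(9 - 12) ≡ 10/14 mod 17. 14⁻¹ ≡ 11 (mod 17), so λ ≡ 8.
  x = λ² - 12 - 9 = 64 - 21 ≡ 9; y = λ·(12 - 9) - 6 ≡ 1. → (9, 1)
5P: (9, 1) + (9, 16): same x and y₁ ≡ -y₂, so the sum is the point at infinity.
5P = the point at infinity, so the order is 5.

5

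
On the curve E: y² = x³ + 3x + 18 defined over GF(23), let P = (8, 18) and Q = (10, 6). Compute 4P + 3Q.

First 4P:
Repeated addition: build up to 4P.
2P: tangent at (8, 18): λ = (3·8² + 3)/(2·18) ≡ 11/13. 13⁻¹ ≡ 16 (mod 23) since 13·16 = 208 ≡ 1, so λ ≡ 11·16 ≡ 15.
  x = λ² - 8 - 8 = 225 - 16 ≡ 2; y = λ·(8 - 2) - 18 ≡ 3. → (2, 3)
3P: (2, 3) + (8, 18). λ = (18 - 3)/(8 - 2) ≡ 15/6 mod 23. 6⁻¹ ≡ 4 (mod 23), so λ ≡ 14.
  x = λ² - 2 - 8 = 196 - 10 ≡ 2; y = λ·(2 - 2) - 3 ≡ 20. → (2, 20)
4P: (2, 20) + (8, 18). λ = (18 - 20)/(8 - 2) ≡ 21/6 mod 23. 6⁻¹ ≡ 4 (mod 23), so λ ≡ 15.
  x = λ² - 2 - 8 = 225 - 10 ≡ 8; y = λ·(2 - 8) - 20 ≡ 5. → (8, 5)
4P = (8, 5).
Next 3Q:
Repeated addition: build up to 3Q.
2Q: tangent at (10, 6): λ = (3·10² + 3)/(2·6) ≡ 4/12. 12⁻¹ ≡ 2 (mod 23) since 12·2 = 24 ≡ 1, so λ ≡ 4·2 ≡ 8.
  x = λ² - 10 - 10 = 64 - 20 ≡ 21; y = λ·(10 - 21) - 6 ≡ 21. → (21, 21)
3Q: (21, 21) + (10, 6). λ = (6 - 21)/(10 - 21) ≡ 8/12 mod 23. 12⁻¹ ≡ 2 (mod 23) since 12·2 = 24 ≡ 1, so λ ≡ 16.
  x = λ² - 21 - 10 = 256 - 31 ≡ 18; y = λ·(21 - 18) - 21 ≡ 4. → (18, 4)
3Q = (18, 4).
Finally 4P + 3Q:
(8, 5) + (18, 4). λ = (4 - 5)/(18 - 8) ≡ 22/10 mod 23. 10⁻¹ ≡ 7 (mod 23), so λ ≡ 16.
  x = λ² - 8 - 18 = 256 - 26 ≡ 0; y = λ·(8 - 0) - 5 ≡ 8. → (0, 8)

(0, 8)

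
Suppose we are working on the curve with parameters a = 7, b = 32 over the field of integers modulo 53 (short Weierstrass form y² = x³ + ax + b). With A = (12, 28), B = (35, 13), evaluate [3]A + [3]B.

First 3A:
Repeated addition: build up to 3A.
2A: tangent at (12, 28): λ = (3·12² + 7)/(2·28) ≡ 15/3. 3⁻¹ ≡ 18 (mod 53), so λ ≡ 15·18 ≡ 5.
  x = λ² - 12 - 12 = 25 - 24 ≡ 1; y = λ·(12 - 1) - 28 ≡ 27. → (1, 27)
3A: (1, 27) + (12, 28). λ = (28 - 27)/(12 - 1) ≡ 1/11 mod 53. 11⁻¹ ≡ 29 (mod 53) since 11·29 = 319 ≡ 1, so λ ≡ 29.
  x = λ² - 1 - 12 = 841 - 13 ≡ 33; y = λ·(1 - 33) - 27 ≡ 52. → (33, 52)
3A = (33, 52).
Next 3B:
Repeated addition: build up to 3B.
2B: tangent at (35, 13): λ = (3·35² + 7)/(2·13) ≡ 25/26. 26⁻¹ ≡ 51 (mod 53), so λ ≡ 25·51 ≡ 3.
  x = λ² - 35 - 35 = 9 - 70 ≡ 45; y = λ·(35 - 45) - 13 ≡ 10. → (45, 10)
3B: (45, 10) + (35, 13). λ = (13 - 10)/(35 - 45) ≡ 3/43 mod 53. 43⁻¹ ≡ 37 (mod 53), so λ ≡ 5.
  x = λ² - 45 - 35 = 25 - 80 ≡ 51; y = λ·(45 - 51) - 10 ≡ 13. → (51, 13)
3B = (51, 13).
Finally 3A + 3B:
(33, 52) + (51, 13). λ = (13 - 52)/(51 - 33) ≡ 14/18 mod 53. 18⁻¹ ≡ 3 (mod 53), so λ ≡ 42.
  x = λ² - 33 - 51 = 1764 - 84 ≡ 37; y = λ·(33 - 37) - 52 ≡ 45. → (37, 45)

(37, 45)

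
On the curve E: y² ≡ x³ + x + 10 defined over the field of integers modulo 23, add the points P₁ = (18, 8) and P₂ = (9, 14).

(22, 10)

(18, 8) + (9, 14). λ = (14 - 8)/(9 - 18) ≡ 6/14 mod 23. 14⁻¹ ≡ 5 (mod 23) since 14·5 = 70 ≡ 1, so λ ≡ 7.
  x = λ² - 18 - 9 = 49 - 27 ≡ 22; y = λ·(18 - 22) - 8 ≡ 10. → (22, 10)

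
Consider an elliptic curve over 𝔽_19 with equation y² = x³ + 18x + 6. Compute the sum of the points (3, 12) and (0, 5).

(3, 12) + (0, 5). λ = (5 - 12)/(0 - 3) ≡ 12/16 mod 19. 16⁻¹ ≡ 6 (mod 19), so λ ≡ 15.
  x = λ² - 3 - 0 = 225 - 3 ≡ 13; y = λ·(3 - 13) - 12 ≡ 9. → (13, 9)

(13, 9)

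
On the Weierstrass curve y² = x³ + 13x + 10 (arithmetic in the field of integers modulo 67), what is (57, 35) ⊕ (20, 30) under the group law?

(44, 41)

(57, 35) + (20, 30). λ = (30 - 35)/(20 - 57) ≡ 62/30 mod 67. 30⁻¹ ≡ 38 (mod 67), so λ ≡ 11.
  x = λ² - 57 - 20 = 121 - 77 ≡ 44; y = λ·(57 - 44) - 35 ≡ 41. → (44, 41)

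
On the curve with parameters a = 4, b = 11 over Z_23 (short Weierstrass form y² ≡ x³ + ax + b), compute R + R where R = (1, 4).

tangent at (1, 4): λ = (3·1² + 4)/(2·4) ≡ 7/8. 8⁻¹ ≡ 3 (mod 23) since 8·3 = 24 ≡ 1, so λ ≡ 7·3 ≡ 21.
  x = λ² - 1 - 1 = 441 - 2 ≡ 2; y = λ·(1 - 2) - 4 ≡ 21. → (2, 21)

(2, 21)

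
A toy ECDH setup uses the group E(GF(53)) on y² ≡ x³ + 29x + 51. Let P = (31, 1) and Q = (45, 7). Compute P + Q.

(41, 25)

(31, 1) + (45, 7). λ = (7 - 1)/(45 - 31) ≡ 6/14 mod 53. 14⁻¹ ≡ 19 (mod 53), so λ ≡ 8.
  x = λ² - 31 - 45 = 64 - 76 ≡ 41; y = λ·(31 - 41) - 1 ≡ 25. → (41, 25)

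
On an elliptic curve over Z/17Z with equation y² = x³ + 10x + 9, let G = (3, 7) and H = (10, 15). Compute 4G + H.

First 4G:
Double-and-add on 4 = (100)₂. Start with G = (3, 7) for the leading 1-bit.
double: tangent at (3, 7): λ = (3·3² + 10)/(2·7) ≡ 3/14. 14⁻¹ ≡ 11 (mod 17) since 14·11 = 154 ≡ 1, so λ ≡ 3·11 ≡ 16.
  x = λ² - 3 - 3 = 256 - 6 ≡ 12; y = λ·(3 - 12) - 7 ≡ 2. → (12, 2)
double: tangent at (12, 2): λ = (3·12² + 10)/(2·2) ≡ 0/4. 4⁻¹ ≡ 13 (mod 17) since 4·13 = 52 ≡ 1, so λ ≡ 0·13 ≡ 0.
  x = λ² - 12 - 12 = 0 - 24 ≡ 10; y = λ·(12 - 10) - 2 ≡ 15. → (10, 15)
4G = (10, 15).
Finally 4G + H:
tangent at (10, 15): λ = (3·10² + 10)/(2·15) ≡ 4/13. 13⁻¹ ≡ 4 (mod 17), so λ ≡ 4·4 ≡ 16.
  x = λ² - 10 - 10 = 256 - 20 ≡ 15; y = λ·(10 - 15) - 15 ≡ 7. → (15, 7)

(15, 7)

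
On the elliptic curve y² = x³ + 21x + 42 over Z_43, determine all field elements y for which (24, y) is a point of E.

x³ + 21x + 42 = 14370 ≡ 8 (mod 43).
8 is a non-residue mod 43; no y exists.

none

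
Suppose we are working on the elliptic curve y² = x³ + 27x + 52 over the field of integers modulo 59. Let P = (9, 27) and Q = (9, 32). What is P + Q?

O

The two points share x = 9 and their y-coordinates satisfy 27 + 32 ≡ 0 (mod 59), so they are inverses. Their sum is O.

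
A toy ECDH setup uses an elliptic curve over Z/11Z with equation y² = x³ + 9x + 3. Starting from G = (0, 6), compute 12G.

Double-and-add on 12 = (1100)₂. Start with G = (0, 6) for the leading 1-bit.
double: tangent at (0, 6): λ = (3·0² + 9)/(2·6) ≡ 9/1. 1⁻¹ ≡ 1 (mod 11), so λ ≡ 9·1 ≡ 9.
  x = λ² - 0 - 0 = 81 - 0 ≡ 4; y = λ·(0 - 4) - 6 ≡ 2. → (4, 2)
add G: (4, 2) + (0, 6). λ = (6 - 2)/(0 - 4) ≡ 4/7 mod 11. 7⁻¹ ≡ 8 (mod 11), so λ ≡ 10.
  x = λ² - 4 - 0 = 100 - 4 ≡ 8; y = λ·(4 - 8) - 2 ≡ 2. → (8, 2)
double: tangent at (8, 2): λ = (3·8² + 9)/(2·2) ≡ 3/4. 4⁻¹ ≡ 3 (mod 11) since 4·3 = 12 ≡ 1, so λ ≡ 3·3 ≡ 9.
  x = λ² - 8 - 8 = 81 - 16 ≡ 10; y = λ·(8 - 10) - 2 ≡ 2. → (10, 2)
double: tangent at (10, 2): λ = (3·10² + 9)/(2·2) ≡ 1/4. 4⁻¹ ≡ 3 (mod 11), so λ ≡ 1·3 ≡ 3.
  x = λ² - 10 - 10 = 9 - 20 ≡ 0; y = λ·(10 - 0) - 2 ≡ 6. → (0, 6)

(0, 6)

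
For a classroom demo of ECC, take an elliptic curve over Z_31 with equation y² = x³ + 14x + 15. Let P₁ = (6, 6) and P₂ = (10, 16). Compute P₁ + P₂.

(6, 6) + (10, 16). λ = (16 - 6)/(10 - 6) ≡ 10/4 mod 31. 4⁻¹ ≡ 8 (mod 31), so λ ≡ 18.
  x = λ² - 6 - 10 = 324 - 16 ≡ 29; y = λ·(6 - 29) - 6 ≡ 14. → (29, 14)

(29, 14)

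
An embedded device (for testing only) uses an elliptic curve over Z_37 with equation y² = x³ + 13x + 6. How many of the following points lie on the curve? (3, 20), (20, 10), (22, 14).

0

(3, 20): 20² ≡ 30, rhs ≡ 35 → off.
(20, 10): 10² ≡ 26, rhs ≡ 15 → off.
(22, 14): 14² ≡ 11, rhs ≡ 25 → off.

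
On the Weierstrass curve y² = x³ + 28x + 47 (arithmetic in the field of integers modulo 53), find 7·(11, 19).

(45, 0)

Write Q = (11, 19).
Double-and-add on 7 = (111)₂. Start with Q = (11, 19) for the leading 1-bit.
double: tangent at (11, 19): λ = (3·11² + 28)/(2·19) ≡ 20/38. 38⁻¹ ≡ 7 (mod 53) since 38·7 = 266 ≡ 1, so λ ≡ 20·7 ≡ 34.
  x = λ² - 11 - 11 = 1156 - 22 ≡ 21; y = λ·(11 - 21) - 19 ≡ 12. → (21, 12)
add Q: (21, 12) + (11, 19). λ = (19 - 12)/(11 - 21) ≡ 7/43 mod 53. 43⁻¹ ≡ 37 (mod 53), so λ ≡ 47.
  x = λ² - 21 - 11 = 2209 - 32 ≡ 4; y = λ·(21 - 4) - 12 ≡ 45. → (4, 45)
double: tangent at (4, 45): λ = (3·4² + 28)/(2·45) ≡ 23/37. 37⁻¹ ≡ 43 (mod 53), so λ ≡ 23·43 ≡ 35.
  x = λ² - 4 - 4 = 1225 - 8 ≡ 51; y = λ·(4 - 51) - 45 ≡ 6. → (51, 6)
add Q: (51, 6) + (11, 19). λ = (19 - 6)/(11 - 51) ≡ 13/13 mod 53. 13⁻¹ ≡ 49 (mod 53), so λ ≡ 1.
  x = λ² - 51 - 11 = 1 - 62 ≡ 45; y = λ·(51 - 45) - 6 ≡ 0. → (45, 0)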